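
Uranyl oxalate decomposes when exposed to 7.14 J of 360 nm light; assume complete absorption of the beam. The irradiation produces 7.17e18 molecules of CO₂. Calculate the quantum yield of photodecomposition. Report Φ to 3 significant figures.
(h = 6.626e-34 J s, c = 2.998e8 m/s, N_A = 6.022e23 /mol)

Product: 7.17e18 / 6.022e23 = 1.191e-5 mol.
Photon energy at 360 nm: hc/λ = (6.626e-34)(2.998e8)/(360e-9) = 5.518e-19 J.
Photons incident: 7.14 / 5.518e-19 = 1.294e19, i.e. 1.294e19/6.022e23 = 2.149e-5 mol.
Φ = 1.191e-5 mol / 2.149e-5 mol photons = 0.554.

Φ = 0.554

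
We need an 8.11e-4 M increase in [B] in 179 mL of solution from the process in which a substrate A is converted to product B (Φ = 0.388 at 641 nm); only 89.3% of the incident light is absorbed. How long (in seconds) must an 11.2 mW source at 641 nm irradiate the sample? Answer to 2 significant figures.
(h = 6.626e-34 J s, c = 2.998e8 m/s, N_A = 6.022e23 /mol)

t ≈ 7000 s

Product: (8.11e-4 M)(0.179 L) = 1.452e-4 mol.
Photons that must be absorbed: 1.452e-4 / 0.388 = 3.742e-4 mol.
Incident photons needed: 3.742e-4 / 0.893 = 4.190e-4 mol.
Photon energy: hc/λ = 3.099e-19 J; per mole, 1.866e5 J mol⁻¹.
Energy required: 4.190e-4 × 1.866e5 = 78.19 J.
Time: 78.19 J / 0.0112 W = 7000 s.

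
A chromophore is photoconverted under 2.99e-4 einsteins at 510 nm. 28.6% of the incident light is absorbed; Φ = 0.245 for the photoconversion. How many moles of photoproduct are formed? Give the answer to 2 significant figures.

Photons absorbed: 0.286 × 2.99e-4 = 8.551e-5 mol.
Product: Φ × n_abs = 0.245 × 8.551e-5 = 2.095e-5 mol.

2.1e-5 mol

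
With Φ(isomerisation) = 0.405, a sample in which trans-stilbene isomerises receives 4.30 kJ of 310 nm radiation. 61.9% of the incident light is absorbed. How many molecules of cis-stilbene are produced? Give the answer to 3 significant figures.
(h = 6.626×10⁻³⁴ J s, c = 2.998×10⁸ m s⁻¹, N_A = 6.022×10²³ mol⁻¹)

1.68×10²¹ molecules

Photon energy at 310 nm: hc/λ = (6.626×10⁻³⁴)(2.998×10⁸)/(310×10⁻⁹) = 6.408×10⁻¹⁹ J.
Incident energy: 4.30 kJ = 4300 J.
Photons incident: 4300 / 6.408×10⁻¹⁹ = 6.710×10²¹, i.e. 6.710×10²¹/6.022×10²³ = 0.01114 mol.
Photons absorbed: 0.619 × 0.01114 = 0.006896 mol.
Product: Φ × n_abs = 0.405 × 0.006896 = 0.002793 mol.
As a count: 0.002793 × 6.022×10²³ = 1.68×10²¹.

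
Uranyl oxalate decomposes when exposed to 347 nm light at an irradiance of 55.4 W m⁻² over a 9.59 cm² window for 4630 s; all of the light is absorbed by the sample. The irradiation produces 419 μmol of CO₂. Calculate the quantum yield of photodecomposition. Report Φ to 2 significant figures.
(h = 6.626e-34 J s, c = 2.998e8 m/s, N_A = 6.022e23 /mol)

Φ = 0.59

Product: 419 μmol = 4.19e-4 mol.
Photon energy at 347 nm: hc/λ = (6.626e-34)(2.998e8)/(347e-9) = 5.725e-19 J.
Energy delivered: (55.4 W m⁻²)(9.59e-4 m²)(4630 s) = 246.0 J.
Photons incident: 246.0 / 5.725e-19 = 4.297e20, i.e. 4.297e20/6.022e23 = 7.136e-4 mol.
Φ = 4.19e-4 mol / 7.136e-4 mol photons = 0.59.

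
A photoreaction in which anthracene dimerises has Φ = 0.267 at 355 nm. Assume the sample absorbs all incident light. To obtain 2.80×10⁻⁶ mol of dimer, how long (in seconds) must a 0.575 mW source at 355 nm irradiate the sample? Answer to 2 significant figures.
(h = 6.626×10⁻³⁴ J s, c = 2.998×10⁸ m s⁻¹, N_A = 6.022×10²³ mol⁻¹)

Photons that must be absorbed: 2.80×10⁻⁶ / 0.267 = 1.049×10⁻⁵ mol.
Photon energy: hc/λ = 5.596×10⁻¹⁹ J; per mole, 3.370×10⁵ J mol⁻¹.
Energy required: 1.049×10⁻⁵ × 3.370×10⁵ = 3.535 J.
Time: 3.535 J / 0.000575 W = 6100 s.

t ≈ 6100 s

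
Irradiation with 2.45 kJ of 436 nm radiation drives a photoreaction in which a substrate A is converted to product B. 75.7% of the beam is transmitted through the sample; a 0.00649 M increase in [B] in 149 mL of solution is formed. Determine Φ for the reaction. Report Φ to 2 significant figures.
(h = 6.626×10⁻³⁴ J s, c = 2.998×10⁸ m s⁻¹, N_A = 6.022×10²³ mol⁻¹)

Φ = 0.45

Product: (0.00649 M)(0.149 L) = 9.670×10⁻⁴ mol.
Photon energy at 436 nm: hc/λ = (6.626×10⁻³⁴)(2.998×10⁸)/(436×10⁻⁹) = 4.556×10⁻¹⁹ J.
Incident energy: 2.45 kJ = 2450 J.
Photons incident: 2450 / 4.556×10⁻¹⁹ = 5.378×10²¹, i.e. 5.378×10²¹/6.022×10²³ = 0.008931 mol.
Fraction absorbed: 1 − 75.7/100 = 0.2430.
Photons absorbed: 0.2430 × 0.008931 = 0.002170 mol.
Φ = 9.670×10⁻⁴ mol / 0.002170 mol photons = 0.45.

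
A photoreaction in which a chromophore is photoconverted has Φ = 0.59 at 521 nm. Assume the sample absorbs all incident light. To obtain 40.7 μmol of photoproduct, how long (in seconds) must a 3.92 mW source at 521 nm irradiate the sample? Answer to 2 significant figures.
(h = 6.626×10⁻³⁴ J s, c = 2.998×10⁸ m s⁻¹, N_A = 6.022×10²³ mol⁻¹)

t ≈ 4000 s

Product: 40.7 μmol = 4.07×10⁻⁵ mol.
Photons that must be absorbed: 4.07×10⁻⁵ / 0.59 = 6.898×10⁻⁵ mol.
Photon energy: hc/λ = 3.813×10⁻¹⁹ J; per mole, 2.296×10⁵ J mol⁻¹.
Energy required: 6.898×10⁻⁵ × 2.296×10⁵ = 15.84 J.
Time: 15.84 J / 0.00392 W = 4000 s.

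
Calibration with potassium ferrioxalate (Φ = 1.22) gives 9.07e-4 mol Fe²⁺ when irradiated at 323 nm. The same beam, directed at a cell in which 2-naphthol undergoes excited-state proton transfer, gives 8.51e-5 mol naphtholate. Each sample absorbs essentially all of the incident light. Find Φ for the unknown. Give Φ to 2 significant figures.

Photons absorbed by the actinometer: 9.07e-4 / 1.22 = 7.434e-4 mol.
Φ(unknown) = 8.51e-5 / 7.434e-4 = 0.11.

Φ = 0.11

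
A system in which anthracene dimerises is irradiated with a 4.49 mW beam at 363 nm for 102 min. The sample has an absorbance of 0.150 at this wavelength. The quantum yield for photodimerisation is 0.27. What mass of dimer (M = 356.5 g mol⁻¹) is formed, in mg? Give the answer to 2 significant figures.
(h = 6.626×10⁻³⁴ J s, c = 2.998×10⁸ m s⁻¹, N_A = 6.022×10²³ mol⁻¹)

Photon energy at 363 nm: hc/λ = (6.626×10⁻³⁴)(2.998×10⁸)/(363×10⁻⁹) = 5.472×10⁻¹⁹ J.
Energy delivered: (4.49 mW)(6120 s) = 27.48 J.
Photons incident: 27.48 / 5.472×10⁻¹⁹ = 5.022×10¹⁹, i.e. 5.022×10¹⁹/6.022×10²³ = 8.339×10⁻⁵ mol.
Fraction absorbed: 1 − 10^(−0.150) = 0.2921.
Photons absorbed: 0.2921 × 8.339×10⁻⁵ = 2.436×10⁻⁵ mol.
Product: Φ × n_abs = 0.27 × 2.436×10⁻⁵ = 6.577×10⁻⁶ mol.
Mass: 6.577×10⁻⁶ × 356.5 = 0.002345 g = 2.3 mg.

2.3 mg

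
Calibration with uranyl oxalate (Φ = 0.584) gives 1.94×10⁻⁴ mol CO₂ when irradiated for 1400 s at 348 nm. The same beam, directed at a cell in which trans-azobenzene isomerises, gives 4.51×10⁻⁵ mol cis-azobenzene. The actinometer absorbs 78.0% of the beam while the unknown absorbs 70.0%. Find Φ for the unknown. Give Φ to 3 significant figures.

Photons absorbed by the actinometer: 1.94×10⁻⁴ / 0.584 = 3.322×10⁻⁴ mol.
Incident flux: 3.322×10⁻⁴ / 0.780 = 4.259×10⁻⁴ einstein.
Absorbed by unknown: 0.700 × 4.259×10⁻⁴ = 2.981×10⁻⁴ mol.
Φ(unknown) = 4.51×10⁻⁵ / 2.981×10⁻⁴ = 0.151.

Φ = 0.151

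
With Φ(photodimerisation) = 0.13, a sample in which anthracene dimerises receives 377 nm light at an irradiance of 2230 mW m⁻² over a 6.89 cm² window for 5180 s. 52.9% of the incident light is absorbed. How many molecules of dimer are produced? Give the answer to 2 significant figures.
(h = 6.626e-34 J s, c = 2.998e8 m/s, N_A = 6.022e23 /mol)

1.0e18 molecules

Photon energy at 377 nm: hc/λ = (6.626e-34)(2.998e8)/(377e-9) = 5.269e-19 J.
Energy delivered: (2230 mW m⁻²)(6.89e-4 m²)(5180 s) = 7.959 J.
Photons incident: 7.959 / 5.269e-19 = 1.511e19, i.e. 1.511e19/6.022e23 = 2.509e-5 mol.
Photons absorbed: 0.529 × 2.509e-5 = 1.327e-5 mol.
Product: Φ × n_abs = 0.13 × 1.327e-5 = 1.725e-6 mol.
As a count: 1.725e-6 × 6.022e23 = 1.0e18.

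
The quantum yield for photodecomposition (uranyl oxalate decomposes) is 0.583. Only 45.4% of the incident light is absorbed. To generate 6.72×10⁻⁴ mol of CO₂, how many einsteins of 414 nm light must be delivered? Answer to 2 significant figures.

0.0025 einstein

Photons that must be absorbed: 6.72×10⁻⁴ / 0.583 = 0.001153 mol.
Incident photons needed: 0.001153 / 0.454 = 0.002540 mol.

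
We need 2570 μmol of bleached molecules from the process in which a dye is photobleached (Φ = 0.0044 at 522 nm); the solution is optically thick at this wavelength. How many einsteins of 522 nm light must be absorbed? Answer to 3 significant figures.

Product: 2570 μmol = 0.00257 mol.
Photons that must be absorbed: 0.00257 / 0.0044 = 0.5841 mol.

0.584 einstein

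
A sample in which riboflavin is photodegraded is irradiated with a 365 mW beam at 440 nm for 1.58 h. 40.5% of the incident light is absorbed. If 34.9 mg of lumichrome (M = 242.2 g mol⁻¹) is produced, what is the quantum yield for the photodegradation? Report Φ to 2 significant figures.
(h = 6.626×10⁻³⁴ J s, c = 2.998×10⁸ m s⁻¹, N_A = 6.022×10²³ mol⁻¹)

Φ = 0.047

Product: 34.9 mg / 242.2 g mol⁻¹ = 1.441×10⁻⁴ mol.
Photon energy at 440 nm: hc/λ = (6.626×10⁻³⁴)(2.998×10⁸)/(440×10⁻⁹) = 4.515×10⁻¹⁹ J.
Energy delivered: (365 mW)(5688 s) = 2076 J.
Photons incident: 2076 / 4.515×10⁻¹⁹ = 4.598×10²¹, i.e. 4.598×10²¹/6.022×10²³ = 0.007635 mol.
Photons absorbed: 0.405 × 0.007635 = 0.003092 mol.
Φ = 1.441×10⁻⁴ mol / 0.003092 mol photons = 0.047.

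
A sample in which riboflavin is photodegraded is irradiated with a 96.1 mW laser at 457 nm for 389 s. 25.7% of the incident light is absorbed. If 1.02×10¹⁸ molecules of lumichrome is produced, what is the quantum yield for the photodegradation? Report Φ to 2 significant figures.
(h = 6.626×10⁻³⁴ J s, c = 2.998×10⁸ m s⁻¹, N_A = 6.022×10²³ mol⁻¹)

Product: 1.02×10¹⁸ / 6.022×10²³ = 1.694×10⁻⁶ mol.
Photon energy at 457 nm: hc/λ = (6.626×10⁻³⁴)(2.998×10⁸)/(457×10⁻⁹) = 4.347×10⁻¹⁹ J.
Energy delivered: (96.1 mW)(389 s) = 37.38 J.
Photons incident: 37.38 / 4.347×10⁻¹⁹ = 8.599×10¹⁹, i.e. 8.599×10¹⁹/6.022×10²³ = 1.428×10⁻⁴ mol.
Photons absorbed: 0.257 × 1.428×10⁻⁴ = 3.670×10⁻⁵ mol.
Φ = 1.694×10⁻⁶ mol / 3.670×10⁻⁵ mol photons = 0.046.

Φ = 0.046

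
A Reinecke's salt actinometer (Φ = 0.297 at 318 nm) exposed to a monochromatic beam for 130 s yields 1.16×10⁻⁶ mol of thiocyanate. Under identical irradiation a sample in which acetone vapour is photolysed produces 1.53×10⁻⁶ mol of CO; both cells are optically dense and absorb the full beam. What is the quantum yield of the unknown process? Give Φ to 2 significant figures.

Photons absorbed by the actinometer: 1.16×10⁻⁶ / 0.297 = 3.906×10⁻⁶ mol.
Φ(unknown) = 1.53×10⁻⁶ / 3.906×10⁻⁶ = 0.39.

Φ = 0.39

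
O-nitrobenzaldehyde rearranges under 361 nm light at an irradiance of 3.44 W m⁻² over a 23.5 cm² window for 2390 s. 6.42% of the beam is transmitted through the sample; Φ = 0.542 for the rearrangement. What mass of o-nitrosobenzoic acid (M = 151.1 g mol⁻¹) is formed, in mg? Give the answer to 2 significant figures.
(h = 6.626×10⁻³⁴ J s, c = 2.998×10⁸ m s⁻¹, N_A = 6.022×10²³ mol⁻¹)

4.5 mg

Photon energy at 361 nm: hc/λ = (6.626×10⁻³⁴)(2.998×10⁸)/(361×10⁻⁹) = 5.503×10⁻¹⁹ J.
Energy delivered: (3.44 W m⁻²)(23.5×10⁻⁴ m²)(2390 s) = 19.32 J.
Photons incident: 19.32 / 5.503×10⁻¹⁹ = 3.511×10¹⁹, i.e. 3.511×10¹⁹/6.022×10²³ = 5.830×10⁻⁵ mol.
Fraction absorbed: 1 − 6.42/100 = 0.9358.
Photons absorbed: 0.9358 × 5.830×10⁻⁵ = 5.456×10⁻⁵ mol.
Product: Φ × n_abs = 0.542 × 5.456×10⁻⁵ = 2.957×10⁻⁵ mol.
Mass: 2.957×10⁻⁵ × 151.1 = 0.004468 g = 4.5 mg.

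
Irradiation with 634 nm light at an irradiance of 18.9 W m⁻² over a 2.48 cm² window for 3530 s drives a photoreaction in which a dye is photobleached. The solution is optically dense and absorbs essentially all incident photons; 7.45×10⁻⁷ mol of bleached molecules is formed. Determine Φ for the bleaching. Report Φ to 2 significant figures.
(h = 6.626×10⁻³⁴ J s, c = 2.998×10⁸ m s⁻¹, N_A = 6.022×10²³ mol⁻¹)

Photon energy at 634 nm: hc/λ = (6.626×10⁻³⁴)(2.998×10⁸)/(634×10⁻⁹) = 3.133×10⁻¹⁹ J.
Energy delivered: (18.9 W m⁻²)(2.48×10⁻⁴ m²)(3530 s) = 16.55 J.
Photons incident: 16.55 / 3.133×10⁻¹⁹ = 5.282×10¹⁹, i.e. 5.282×10¹⁹/6.022×10²³ = 8.771×10⁻⁵ mol.
Φ = 7.45×10⁻⁷ mol / 8.771×10⁻⁵ mol photons = 0.0085.

Φ = 0.0085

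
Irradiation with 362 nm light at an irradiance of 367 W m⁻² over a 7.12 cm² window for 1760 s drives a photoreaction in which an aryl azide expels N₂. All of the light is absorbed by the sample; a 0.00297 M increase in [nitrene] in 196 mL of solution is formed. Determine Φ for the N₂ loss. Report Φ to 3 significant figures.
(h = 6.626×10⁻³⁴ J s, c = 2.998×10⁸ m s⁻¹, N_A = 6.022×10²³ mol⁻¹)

Product: (0.00297 M)(0.196 L) = 5.821×10⁻⁴ mol.
Photon energy at 362 nm: hc/λ = (6.626×10⁻³⁴)(2.998×10⁸)/(362×10⁻⁹) = 5.487×10⁻¹⁹ J.
Energy delivered: (367 W m⁻²)(7.12×10⁻⁴ m²)(1760 s) = 459.9 J.
Photons incident: 459.9 / 5.487×10⁻¹⁹ = 8.382×10²⁰, i.e. 8.382×10²⁰/6.022×10²³ = 0.001392 mol.
Φ = 5.821×10⁻⁴ mol / 0.001392 mol photons = 0.418.

Φ = 0.418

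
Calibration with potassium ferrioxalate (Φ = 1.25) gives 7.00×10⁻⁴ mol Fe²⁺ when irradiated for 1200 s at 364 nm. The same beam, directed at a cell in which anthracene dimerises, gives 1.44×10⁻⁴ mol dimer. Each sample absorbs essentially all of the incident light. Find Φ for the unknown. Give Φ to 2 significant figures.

Φ = 0.26

Photons absorbed by the actinometer: 7.00×10⁻⁴ / 1.25 = 5.600×10⁻⁴ mol.
Φ(unknown) = 1.44×10⁻⁴ / 5.600×10⁻⁴ = 0.26.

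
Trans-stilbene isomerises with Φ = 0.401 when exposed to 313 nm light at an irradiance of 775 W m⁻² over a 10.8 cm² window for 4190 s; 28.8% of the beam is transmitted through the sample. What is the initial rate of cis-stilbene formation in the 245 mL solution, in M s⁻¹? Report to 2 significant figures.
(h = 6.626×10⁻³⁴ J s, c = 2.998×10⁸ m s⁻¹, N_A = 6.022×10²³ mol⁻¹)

Photon energy at 313 nm: hc/λ = (6.626×10⁻³⁴)(2.998×10⁸)/(313×10⁻⁹) = 6.347×10⁻¹⁹ J.
Energy delivered: (775 W m⁻²)(10.8×10⁻⁴ m²)(4190 s) = 3507 J.
Photons incident: 3507 / 6.347×10⁻¹⁹ = 5.525×10²¹, i.e. 5.525×10²¹/6.022×10²³ = 0.009175 mol.
Fraction absorbed: 1 − 28.8/100 = 0.7120.
Photons absorbed: 0.7120 × 0.009175 = 0.006533 mol.
Product formed: 0.401 × 0.006533 = 0.002620 mol.
Rate: 0.002620 mol / (4190 s × 0.245 L) = 2.6×10⁻⁶ M s⁻¹.

2.6×10⁻⁶ M s⁻¹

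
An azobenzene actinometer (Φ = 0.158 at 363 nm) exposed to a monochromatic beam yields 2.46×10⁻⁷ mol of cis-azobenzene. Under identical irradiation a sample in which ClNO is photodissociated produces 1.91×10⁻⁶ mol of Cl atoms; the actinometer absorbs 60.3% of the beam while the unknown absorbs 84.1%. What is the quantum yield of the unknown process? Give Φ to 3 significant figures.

Φ = 0.880

Photons absorbed by the actinometer: 2.46×10⁻⁷ / 0.158 = 1.557×10⁻⁶ mol.
Incident flux: 1.557×10⁻⁶ / 0.603 = 2.582×10⁻⁶ einstein.
Absorbed by unknown: 0.841 × 2.582×10⁻⁶ = 2.171×10⁻⁶ mol.
Φ(unknown) = 1.91×10⁻⁶ / 2.171×10⁻⁶ = 0.880.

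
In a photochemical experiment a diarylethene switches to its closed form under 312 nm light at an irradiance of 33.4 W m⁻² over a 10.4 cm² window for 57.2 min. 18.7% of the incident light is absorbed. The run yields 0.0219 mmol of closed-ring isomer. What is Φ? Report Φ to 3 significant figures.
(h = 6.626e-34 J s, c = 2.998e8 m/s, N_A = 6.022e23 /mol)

Φ = 0.377

Product: 0.0219 mmol = 2.19e-5 mol.
Photon energy at 312 nm: hc/λ = (6.626e-34)(2.998e8)/(312e-9) = 6.367e-19 J.
Energy delivered: (33.4 W m⁻²)(10.4e-4 m²)(3432 s) = 119.2 J.
Photons incident: 119.2 / 6.367e-19 = 1.872e20, i.e. 1.872e20/6.022e23 = 3.109e-4 mol.
Photons absorbed: 0.187 × 3.109e-4 = 5.814e-5 mol.
Φ = 2.19e-5 mol / 5.814e-5 mol photons = 0.377.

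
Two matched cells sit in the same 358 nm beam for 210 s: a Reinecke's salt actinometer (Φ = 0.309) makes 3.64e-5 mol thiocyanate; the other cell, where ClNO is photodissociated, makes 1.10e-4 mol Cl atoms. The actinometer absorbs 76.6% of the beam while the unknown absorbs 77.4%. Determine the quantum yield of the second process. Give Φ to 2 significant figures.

Photons absorbed by the actinometer: 3.64e-5 / 0.309 = 1.178e-4 mol.
Incident flux: 1.178e-4 / 0.766 = 1.538e-4 einstein.
Absorbed by unknown: 0.774 × 1.538e-4 = 1.190e-4 mol.
Φ(unknown) = 1.10e-4 / 1.190e-4 = 0.92.

Φ = 0.92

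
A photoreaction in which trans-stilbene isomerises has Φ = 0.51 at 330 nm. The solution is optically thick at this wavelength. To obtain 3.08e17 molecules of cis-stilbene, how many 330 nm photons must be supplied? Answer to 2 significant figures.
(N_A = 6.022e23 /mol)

6.0e17 photons

Product: 3.08e17 / 6.022e23 = 5.115e-7 mol.
Photons that must be absorbed: 5.115e-7 / 0.51 = 1.003e-6 mol.
Photon count: 1.003e-6 × 6.022e23 = 6.0e17.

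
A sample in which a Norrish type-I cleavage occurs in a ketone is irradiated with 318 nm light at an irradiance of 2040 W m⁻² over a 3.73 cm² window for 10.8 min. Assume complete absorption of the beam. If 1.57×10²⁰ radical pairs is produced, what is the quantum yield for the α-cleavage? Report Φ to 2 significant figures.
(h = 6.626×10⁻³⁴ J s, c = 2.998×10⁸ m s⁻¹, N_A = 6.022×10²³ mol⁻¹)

Product: 1.57×10²⁰ / 6.022×10²³ = 2.607×10⁻⁴ mol.
Photon energy at 318 nm: hc/λ = (6.626×10⁻³⁴)(2.998×10⁸)/(318×10⁻⁹) = 6.247×10⁻¹⁹ J.
Energy delivered: (2040 W m⁻²)(3.73×10⁻⁴ m²)(648 s) = 493.1 J.
Photons incident: 493.1 / 6.247×10⁻¹⁹ = 7.893×10²⁰, i.e. 7.893×10²⁰/6.022×10²³ = 0.001311 mol.
Φ = 2.607×10⁻⁴ mol / 0.001311 mol photons = 0.20.

Φ = 0.20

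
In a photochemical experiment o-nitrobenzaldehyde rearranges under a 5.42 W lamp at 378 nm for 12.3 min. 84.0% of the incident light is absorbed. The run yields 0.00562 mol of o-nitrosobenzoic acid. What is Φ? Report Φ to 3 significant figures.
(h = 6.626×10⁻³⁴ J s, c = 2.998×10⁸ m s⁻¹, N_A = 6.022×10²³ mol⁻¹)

Φ = 0.529

Photon energy at 378 nm: hc/λ = (6.626×10⁻³⁴)(2.998×10⁸)/(378×10⁻⁹) = 5.255×10⁻¹⁹ J.
Energy delivered: (5.42 W)(738 s) = 4000 J.
Photons incident: 4000 / 5.255×10⁻¹⁹ = 7.612×10²¹, i.e. 7.612×10²¹/6.022×10²³ = 0.01264 mol.
Photons absorbed: 0.840 × 0.01264 = 0.01062 mol.
Φ = 0.00562 mol / 0.01062 mol photons = 0.529.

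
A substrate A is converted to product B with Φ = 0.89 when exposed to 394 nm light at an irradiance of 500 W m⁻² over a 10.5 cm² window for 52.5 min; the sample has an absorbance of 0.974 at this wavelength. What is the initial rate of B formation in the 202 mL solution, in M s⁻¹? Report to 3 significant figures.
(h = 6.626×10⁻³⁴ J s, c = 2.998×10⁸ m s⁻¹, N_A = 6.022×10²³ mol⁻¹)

Photon energy at 394 nm: hc/λ = (6.626×10⁻³⁴)(2.998×10⁸)/(394×10⁻⁹) = 5.042×10⁻¹⁹ J.
Energy delivered: (500 W m⁻²)(10.5×10⁻⁴ m²)(3150 s) = 1654 J.
Photons incident: 1654 / 5.042×10⁻¹⁹ = 3.280×10²¹, i.e. 3.280×10²¹/6.022×10²³ = 0.005447 mol.
Fraction absorbed: 1 − 10^(−0.974) = 0.8938.
Photons absorbed: 0.8938 × 0.005447 = 0.004869 mol.
Product formed: 0.89 × 0.004869 = 0.004333 mol.
Rate: 0.004333 mol / (3150 s × 0.202 L) = 6.81×10⁻⁶ M s⁻¹.

6.81×10⁻⁶ M s⁻¹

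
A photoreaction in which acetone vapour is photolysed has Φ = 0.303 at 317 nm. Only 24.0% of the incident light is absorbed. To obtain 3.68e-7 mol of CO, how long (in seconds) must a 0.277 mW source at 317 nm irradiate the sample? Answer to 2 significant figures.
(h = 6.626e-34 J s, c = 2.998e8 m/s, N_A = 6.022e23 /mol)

Photons that must be absorbed: 3.68e-7 / 0.303 = 1.215e-6 mol.
Incident photons needed: 1.215e-6 / 0.240 = 5.063e-6 mol.
Photon energy: hc/λ = 6.266e-19 J; per mole, 3.773e5 J mol⁻¹.
Energy required: 5.063e-6 × 3.773e5 = 1.910 J.
Time: 1.910 J / 0.000277 W = 6900 s.

t ≈ 6900 s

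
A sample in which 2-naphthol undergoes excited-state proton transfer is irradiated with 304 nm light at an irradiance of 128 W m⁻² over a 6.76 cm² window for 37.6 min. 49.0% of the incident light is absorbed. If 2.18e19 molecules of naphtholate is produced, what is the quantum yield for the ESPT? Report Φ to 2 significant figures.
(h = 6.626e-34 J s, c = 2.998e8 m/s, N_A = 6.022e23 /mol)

Product: 2.18e19 / 6.022e23 = 3.620e-5 mol.
Photon energy at 304 nm: hc/λ = (6.626e-34)(2.998e8)/(304e-9) = 6.534e-19 J.
Energy delivered: (128 W m⁻²)(6.76e-4 m²)(2256 s) = 195.2 J.
Photons incident: 195.2 / 6.534e-19 = 2.987e20, i.e. 2.987e20/6.022e23 = 4.960e-4 mol.
Photons absorbed: 0.490 × 4.960e-4 = 2.430e-4 mol.
Φ = 3.620e-5 mol / 2.430e-4 mol photons = 0.15.

Φ = 0.15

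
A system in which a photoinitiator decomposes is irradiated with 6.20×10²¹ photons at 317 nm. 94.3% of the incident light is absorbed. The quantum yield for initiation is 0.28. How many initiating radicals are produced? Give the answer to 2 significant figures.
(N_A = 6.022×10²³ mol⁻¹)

1.6×10²¹ initiating radicals

Moles of photons: 6.20×10²¹ / 6.022×10²³ = 0.01030 mol.
Photons absorbed: 0.943 × 0.01030 = 0.009713 mol.
Product: Φ × n_abs = 0.28 × 0.009713 = 0.002720 mol.
As a count: 0.002720 × 6.022×10²³ = 1.6×10²¹.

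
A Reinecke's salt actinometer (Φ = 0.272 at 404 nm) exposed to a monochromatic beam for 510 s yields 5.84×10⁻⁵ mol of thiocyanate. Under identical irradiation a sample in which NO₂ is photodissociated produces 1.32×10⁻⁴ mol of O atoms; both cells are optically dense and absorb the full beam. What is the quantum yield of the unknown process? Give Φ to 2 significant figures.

Photons absorbed by the actinometer: 5.84×10⁻⁵ / 0.272 = 2.147×10⁻⁴ mol.
Φ(unknown) = 1.32×10⁻⁴ / 2.147×10⁻⁴ = 0.61.

Φ = 0.61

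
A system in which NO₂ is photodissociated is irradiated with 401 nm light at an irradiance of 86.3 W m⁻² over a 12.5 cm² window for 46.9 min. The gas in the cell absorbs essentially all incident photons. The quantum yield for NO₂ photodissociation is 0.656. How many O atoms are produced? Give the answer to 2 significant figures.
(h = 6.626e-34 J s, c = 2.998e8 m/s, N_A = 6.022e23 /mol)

Photon energy at 401 nm: hc/λ = (6.626e-34)(2.998e8)/(401e-9) = 4.954e-19 J.
Energy delivered: (86.3 W m⁻²)(12.5e-4 m²)(2814 s) = 303.6 J.
Photons incident: 303.6 / 4.954e-19 = 6.128e20, i.e. 6.128e20/6.022e23 = 0.001018 mol.
Product: Φ × n_abs = 0.656 × 0.001018 = 6.678e-4 mol.
As a count: 6.678e-4 × 6.022e23 = 4.0e20.

4.0e20 atoms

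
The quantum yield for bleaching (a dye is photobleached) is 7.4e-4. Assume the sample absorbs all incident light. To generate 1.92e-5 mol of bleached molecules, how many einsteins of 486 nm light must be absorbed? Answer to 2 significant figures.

0.026 einstein

Photons that must be absorbed: 1.92e-5 / 7.4e-4 = 0.02595 mol.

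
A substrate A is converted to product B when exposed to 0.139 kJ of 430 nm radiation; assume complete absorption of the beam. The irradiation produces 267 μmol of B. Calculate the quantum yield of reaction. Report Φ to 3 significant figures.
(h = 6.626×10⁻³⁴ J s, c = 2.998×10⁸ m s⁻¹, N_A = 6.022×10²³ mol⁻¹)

Φ = 0.534

Product: 267 μmol = 2.67×10⁻⁴ mol.
Photon energy at 430 nm: hc/λ = (6.626×10⁻³⁴)(2.998×10⁸)/(430×10⁻⁹) = 4.620×10⁻¹⁹ J.
Incident energy: 0.139 kJ = 139 J.
Photons incident: 139 / 4.620×10⁻¹⁹ = 3.009×10²⁰, i.e. 3.009×10²⁰/6.022×10²³ = 4.997×10⁻⁴ mol.
Φ = 2.67×10⁻⁴ mol / 4.997×10⁻⁴ mol photons = 0.534.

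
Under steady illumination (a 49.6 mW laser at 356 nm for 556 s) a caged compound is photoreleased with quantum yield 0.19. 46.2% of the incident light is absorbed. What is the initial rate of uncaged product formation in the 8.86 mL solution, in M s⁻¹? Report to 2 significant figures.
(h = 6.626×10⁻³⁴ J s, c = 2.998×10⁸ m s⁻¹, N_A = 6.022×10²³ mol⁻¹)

1.5×10⁻⁶ M s⁻¹

Photon energy at 356 nm: hc/λ = (6.626×10⁻³⁴)(2.998×10⁸)/(356×10⁻⁹) = 5.580×10⁻¹⁹ J.
Energy delivered: (49.6 mW)(556 s) = 27.58 J.
Photons incident: 27.58 / 5.580×10⁻¹⁹ = 4.943×10¹⁹, i.e. 4.943×10¹⁹/6.022×10²³ = 8.208×10⁻⁵ mol.
Photons absorbed: 0.462 × 8.208×10⁻⁵ = 3.792×10⁻⁵ mol.
Product formed: 0.19 × 3.792×10⁻⁵ = 7.205×10⁻⁶ mol.
Rate: 7.205×10⁻⁶ mol / (556 s × 0.00886 L) = 1.5×10⁻⁶ M s⁻¹.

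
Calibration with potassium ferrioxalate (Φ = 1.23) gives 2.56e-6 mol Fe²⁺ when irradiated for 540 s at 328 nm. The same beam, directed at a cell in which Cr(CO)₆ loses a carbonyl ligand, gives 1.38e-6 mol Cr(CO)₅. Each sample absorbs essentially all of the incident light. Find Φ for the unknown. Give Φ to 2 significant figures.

Photons absorbed by the actinometer: 2.56e-6 / 1.23 = 2.081e-6 mol.
Φ(unknown) = 1.38e-6 / 2.081e-6 = 0.66.

Φ = 0.66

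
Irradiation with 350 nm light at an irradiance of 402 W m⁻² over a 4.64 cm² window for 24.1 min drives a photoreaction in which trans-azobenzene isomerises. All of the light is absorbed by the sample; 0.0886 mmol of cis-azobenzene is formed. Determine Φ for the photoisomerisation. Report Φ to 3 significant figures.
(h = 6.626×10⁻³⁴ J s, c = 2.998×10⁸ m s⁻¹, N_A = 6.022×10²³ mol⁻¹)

Product: 0.0886 mmol = 8.86×10⁻⁵ mol.
Photon energy at 350 nm: hc/λ = (6.626×10⁻³⁴)(2.998×10⁸)/(350×10⁻⁹) = 5.676×10⁻¹⁹ J.
Energy delivered: (402 W m⁻²)(4.64×10⁻⁴ m²)(1446 s) = 269.7 J.
Photons incident: 269.7 / 5.676×10⁻¹⁹ = 4.752×10²⁰, i.e. 4.752×10²⁰/6.022×10²³ = 7.891×10⁻⁴ mol.
Φ = 8.86×10⁻⁵ mol / 7.891×10⁻⁴ mol photons = 0.112.

Φ = 0.112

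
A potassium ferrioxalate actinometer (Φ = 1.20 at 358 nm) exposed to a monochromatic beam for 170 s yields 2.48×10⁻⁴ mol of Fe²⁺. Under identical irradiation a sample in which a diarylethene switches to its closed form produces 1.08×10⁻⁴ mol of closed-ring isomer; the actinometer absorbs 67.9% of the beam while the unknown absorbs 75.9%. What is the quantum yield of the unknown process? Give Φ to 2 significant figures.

Photons absorbed by the actinometer: 2.48×10⁻⁴ / 1.20 = 2.067×10⁻⁴ mol.
Incident flux: 2.067×10⁻⁴ / 0.679 = 3.044×10⁻⁴ einstein.
Absorbed by unknown: 0.759 × 3.044×10⁻⁴ = 2.310×10⁻⁴ mol.
Φ(unknown) = 1.08×10⁻⁴ / 2.310×10⁻⁴ = 0.47.

Φ = 0.47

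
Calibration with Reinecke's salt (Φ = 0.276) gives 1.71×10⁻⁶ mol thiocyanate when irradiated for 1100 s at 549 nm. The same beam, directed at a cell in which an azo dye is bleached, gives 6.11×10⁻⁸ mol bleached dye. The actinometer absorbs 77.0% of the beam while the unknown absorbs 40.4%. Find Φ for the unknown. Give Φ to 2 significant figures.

Photons absorbed by the actinometer: 1.71×10⁻⁶ / 0.276 = 6.196×10⁻⁶ mol.
Incident flux: 6.196×10⁻⁶ / 0.770 = 8.047×10⁻⁶ einstein.
Absorbed by unknown: 0.404 × 8.047×10⁻⁶ = 3.251×10⁻⁶ mol.
Φ(unknown) = 6.11×10⁻⁸ / 3.251×10⁻⁶ = 0.019.

Φ = 0.019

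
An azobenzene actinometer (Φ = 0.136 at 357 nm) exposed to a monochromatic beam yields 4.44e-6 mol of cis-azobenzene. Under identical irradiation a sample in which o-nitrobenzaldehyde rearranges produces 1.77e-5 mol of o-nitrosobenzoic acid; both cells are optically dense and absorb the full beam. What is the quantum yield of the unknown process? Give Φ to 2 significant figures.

Photons absorbed by the actinometer: 4.44e-6 / 0.136 = 3.265e-5 mol.
Φ(unknown) = 1.77e-5 / 3.265e-5 = 0.54.

Φ = 0.54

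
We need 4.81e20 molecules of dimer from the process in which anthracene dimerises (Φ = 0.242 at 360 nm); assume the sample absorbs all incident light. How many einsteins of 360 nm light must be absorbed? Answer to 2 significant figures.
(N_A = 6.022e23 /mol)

0.0033 einstein

Product: 4.81e20 / 6.022e23 = 7.987e-4 mol.
Photons that must be absorbed: 7.987e-4 / 0.242 = 0.003300 mol.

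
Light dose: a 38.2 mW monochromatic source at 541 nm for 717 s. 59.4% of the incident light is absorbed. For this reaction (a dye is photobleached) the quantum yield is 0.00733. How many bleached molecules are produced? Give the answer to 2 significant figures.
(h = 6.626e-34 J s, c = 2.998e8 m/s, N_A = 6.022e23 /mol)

Photon energy at 541 nm: hc/λ = (6.626e-34)(2.998e8)/(541e-9) = 3.672e-19 J.
Energy delivered: (38.2 mW)(717 s) = 27.39 J.
Photons incident: 27.39 / 3.672e-19 = 7.459e19, i.e. 7.459e19/6.022e23 = 1.239e-4 mol.
Photons absorbed: 0.594 × 1.239e-4 = 7.360e-5 mol.
Product: Φ × n_abs = 0.00733 × 7.360e-5 = 5.395e-7 mol.
As a count: 5.395e-7 × 6.022e23 = 3.2e17.

3.2e17 bleached molecules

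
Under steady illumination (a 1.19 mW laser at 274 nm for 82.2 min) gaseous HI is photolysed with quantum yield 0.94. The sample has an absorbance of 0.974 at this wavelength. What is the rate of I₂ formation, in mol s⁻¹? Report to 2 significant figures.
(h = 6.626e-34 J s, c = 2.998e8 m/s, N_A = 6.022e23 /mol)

2.3e-9 mol s⁻¹

Photon energy at 274 nm: hc/λ = (6.626e-34)(2.998e8)/(274e-9) = 7.250e-19 J.
Energy delivered: (1.19 mW)(4932 s) = 5.869 J.
Photons incident: 5.869 / 7.250e-19 = 8.095e18, i.e. 8.095e18/6.022e23 = 1.344e-5 mol.
Fraction absorbed: 1 − 10^(−0.974) = 0.8938.
Photons absorbed: 0.8938 × 1.344e-5 = 1.201e-5 mol.
Product formed: 0.94 × 1.201e-5 = 1.129e-5 mol.
Rate: 1.129e-5 / 4932 s = 2.3e-9 mol s⁻¹.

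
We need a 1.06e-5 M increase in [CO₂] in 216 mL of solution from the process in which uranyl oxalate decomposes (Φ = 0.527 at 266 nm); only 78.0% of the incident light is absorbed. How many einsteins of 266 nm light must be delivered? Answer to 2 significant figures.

5.6e-6 einstein

Product: (1.06e-5 M)(0.216 L) = 2.290e-6 mol.
Photons that must be absorbed: 2.290e-6 / 0.527 = 4.345e-6 mol.
Incident photons needed: 4.345e-6 / 0.780 = 5.571e-6 mol.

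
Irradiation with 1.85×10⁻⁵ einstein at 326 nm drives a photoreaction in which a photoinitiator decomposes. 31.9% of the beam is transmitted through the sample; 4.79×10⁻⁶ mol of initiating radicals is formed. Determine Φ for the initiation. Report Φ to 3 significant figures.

Fraction absorbed: 1 − 31.9/100 = 0.6810.
Photons absorbed: 0.6810 × 1.85×10⁻⁵ = 1.260×10⁻⁵ mol.
Φ = 4.79×10⁻⁶ mol / 1.260×10⁻⁵ mol photons = 0.380.

Φ = 0.380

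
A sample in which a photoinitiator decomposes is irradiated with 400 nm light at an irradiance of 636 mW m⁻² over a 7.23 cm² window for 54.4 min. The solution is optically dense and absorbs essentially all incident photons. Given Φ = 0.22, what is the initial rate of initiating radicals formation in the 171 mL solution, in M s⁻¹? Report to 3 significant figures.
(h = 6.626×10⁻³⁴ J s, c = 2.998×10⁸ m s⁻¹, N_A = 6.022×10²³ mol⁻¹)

Photon energy at 400 nm: hc/λ = (6.626×10⁻³⁴)(2.998×10⁸)/(400×10⁻⁹) = 4.966×10⁻¹⁹ J.
Energy delivered: (636 mW m⁻²)(7.23×10⁻⁴ m²)(3264 s) = 1.501 J.
Photons incident: 1.501 / 4.966×10⁻¹⁹ = 3.023×10¹⁸, i.e. 3.023×10¹⁸/6.022×10²³ = 5.020×10⁻⁶ mol.
Product formed: 0.22 × 5.020×10⁻⁶ = 1.104×10⁻⁶ mol.
Rate: 1.104×10⁻⁶ mol / (3264 s × 0.171 L) = 1.98×10⁻⁹ M s⁻¹.

1.98×10⁻⁹ M s⁻¹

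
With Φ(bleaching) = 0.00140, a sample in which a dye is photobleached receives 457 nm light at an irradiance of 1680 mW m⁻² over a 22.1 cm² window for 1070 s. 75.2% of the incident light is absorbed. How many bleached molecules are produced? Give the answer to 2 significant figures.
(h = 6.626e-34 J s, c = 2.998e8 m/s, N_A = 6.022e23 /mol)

Photon energy at 457 nm: hc/λ = (6.626e-34)(2.998e8)/(457e-9) = 4.347e-19 J.
Energy delivered: (1680 mW m⁻²)(22.1e-4 m²)(1070 s) = 3.973 J.
Photons incident: 3.973 / 4.347e-19 = 9.140e18, i.e. 9.140e18/6.022e23 = 1.518e-5 mol.
Photons absorbed: 0.752 × 1.518e-5 = 1.142e-5 mol.
Product: Φ × n_abs = 0.00140 × 1.142e-5 = 1.599e-8 mol.
As a count: 1.599e-8 × 6.022e23 = 9.6e15.

9.6e15 bleached molecules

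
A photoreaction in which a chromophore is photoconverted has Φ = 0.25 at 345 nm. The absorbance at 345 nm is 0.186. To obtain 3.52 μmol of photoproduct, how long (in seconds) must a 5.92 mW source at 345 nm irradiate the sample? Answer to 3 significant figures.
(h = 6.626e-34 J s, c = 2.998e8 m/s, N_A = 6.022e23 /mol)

Product: 3.52 μmol = 3.52e-6 mol.
Photons that must be absorbed: 3.52e-6 / 0.25 = 1.408e-5 mol.
Fraction absorbed: 1 − 10^(−0.186) = 0.3484.
Incident photons needed: 1.408e-5 / 0.3484 = 4.041e-5 mol.
Photon energy: hc/λ = 5.758e-19 J; per mole, 3.467e5 J mol⁻¹.
Energy required: 4.041e-5 × 3.467e5 = 14.01 J.
Time: 14.01 J / 0.00592 W = 2370 s.

t ≈ 2370 s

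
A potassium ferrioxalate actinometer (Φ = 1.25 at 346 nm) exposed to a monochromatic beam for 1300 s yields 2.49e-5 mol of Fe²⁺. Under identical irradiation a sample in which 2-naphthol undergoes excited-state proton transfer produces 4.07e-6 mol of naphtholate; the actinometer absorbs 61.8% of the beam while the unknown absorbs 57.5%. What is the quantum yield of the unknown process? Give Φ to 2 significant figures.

Photons absorbed by the actinometer: 2.49e-5 / 1.25 = 1.992e-5 mol.
Incident flux: 1.992e-5 / 0.618 = 3.223e-5 einstein.
Absorbed by unknown: 0.575 × 3.223e-5 = 1.853e-5 mol.
Φ(unknown) = 4.07e-6 / 1.853e-5 = 0.22.

Φ = 0.22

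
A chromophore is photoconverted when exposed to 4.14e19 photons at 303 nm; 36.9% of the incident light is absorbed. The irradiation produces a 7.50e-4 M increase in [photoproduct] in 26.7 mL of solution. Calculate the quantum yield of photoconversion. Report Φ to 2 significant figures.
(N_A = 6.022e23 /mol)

Product: (7.50e-4 M)(0.0267 L) = 2.003e-5 mol.
Moles of photons: 4.14e19 / 6.022e23 = 6.875e-5 mol.
Photons absorbed: 0.369 × 6.875e-5 = 2.537e-5 mol.
Φ = 2.003e-5 mol / 2.537e-5 mol photons = 0.79.

Φ = 0.79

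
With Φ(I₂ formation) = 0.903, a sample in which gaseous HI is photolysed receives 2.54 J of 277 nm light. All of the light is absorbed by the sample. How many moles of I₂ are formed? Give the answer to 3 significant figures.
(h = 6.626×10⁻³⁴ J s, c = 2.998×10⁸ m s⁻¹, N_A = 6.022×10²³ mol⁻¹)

Photon energy at 277 nm: hc/λ = (6.626×10⁻³⁴)(2.998×10⁸)/(277×10⁻⁹) = 7.171×10⁻¹⁹ J.
Photons incident: 2.54 / 7.171×10⁻¹⁹ = 3.542×10¹⁸, i.e. 3.542×10¹⁸/6.022×10²³ = 5.882×10⁻⁶ mol.
Product: Φ × n_abs = 0.903 × 5.882×10⁻⁶ = 5.311×10⁻⁶ mol.

5.31×10⁻⁶ mol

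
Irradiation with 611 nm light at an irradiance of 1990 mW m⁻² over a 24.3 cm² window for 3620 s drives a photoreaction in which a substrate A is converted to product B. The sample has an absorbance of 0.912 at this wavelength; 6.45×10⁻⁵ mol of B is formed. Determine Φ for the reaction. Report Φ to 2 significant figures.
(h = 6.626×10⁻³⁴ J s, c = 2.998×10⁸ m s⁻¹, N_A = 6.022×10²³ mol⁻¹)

Φ = 0.82

Photon energy at 611 nm: hc/λ = (6.626×10⁻³⁴)(2.998×10⁸)/(611×10⁻⁹) = 3.251×10⁻¹⁹ J.
Energy delivered: (1990 mW m⁻²)(24.3×10⁻⁴ m²)(3620 s) = 17.51 J.
Photons incident: 17.51 / 3.251×10⁻¹⁹ = 5.386×10¹⁹, i.e. 5.386×10¹⁹/6.022×10²³ = 8.944×10⁻⁵ mol.
Fraction absorbed: 1 − 10^(−0.912) = 0.8775.
Photons absorbed: 0.8775 × 8.944×10⁻⁵ = 7.848×10⁻⁵ mol.
Φ = 6.45×10⁻⁵ mol / 7.848×10⁻⁵ mol photons = 0.82.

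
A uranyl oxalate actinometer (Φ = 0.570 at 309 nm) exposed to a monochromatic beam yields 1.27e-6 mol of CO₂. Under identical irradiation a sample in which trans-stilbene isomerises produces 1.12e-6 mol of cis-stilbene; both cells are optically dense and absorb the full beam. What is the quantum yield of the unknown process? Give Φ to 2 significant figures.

Φ = 0.50

Photons absorbed by the actinometer: 1.27e-6 / 0.570 = 2.228e-6 mol.
Φ(unknown) = 1.12e-6 / 2.228e-6 = 0.50.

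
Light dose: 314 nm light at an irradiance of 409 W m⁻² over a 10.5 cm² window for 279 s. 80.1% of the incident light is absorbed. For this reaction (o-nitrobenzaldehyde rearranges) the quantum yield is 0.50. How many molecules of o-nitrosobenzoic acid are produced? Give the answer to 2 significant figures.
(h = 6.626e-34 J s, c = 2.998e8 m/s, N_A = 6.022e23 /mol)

Photon energy at 314 nm: hc/λ = (6.626e-34)(2.998e8)/(314e-9) = 6.326e-19 J.
Energy delivered: (409 W m⁻²)(10.5e-4 m²)(279 s) = 119.8 J.
Photons incident: 119.8 / 6.326e-19 = 1.894e20, i.e. 1.894e20/6.022e23 = 3.145e-4 mol.
Photons absorbed: 0.801 × 3.145e-4 = 2.519e-4 mol.
Product: Φ × n_abs = 0.50 × 2.519e-4 = 1.260e-4 mol.
As a count: 1.260e-4 × 6.022e23 = 7.6e19.

7.6e19 molecules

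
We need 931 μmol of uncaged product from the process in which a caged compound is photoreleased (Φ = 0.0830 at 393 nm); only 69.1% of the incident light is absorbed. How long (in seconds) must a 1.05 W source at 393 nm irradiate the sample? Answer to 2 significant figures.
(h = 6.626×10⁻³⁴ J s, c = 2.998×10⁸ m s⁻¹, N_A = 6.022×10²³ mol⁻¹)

Product: 931 μmol = 9.31×10⁻⁴ mol.
Photons that must be absorbed: 9.31×10⁻⁴ / 0.0830 = 0.01122 mol.
Incident photons needed: 0.01122 / 0.691 = 0.01624 mol.
Photon energy: hc/λ = 5.055×10⁻¹⁹ J; per mole, 3.044×10⁵ J mol⁻¹.
Energy required: 0.01624 × 3.044×10⁵ = 4943 J.
Time: 4943 J / 1.05 W = 4700 s.

t ≈ 4700 s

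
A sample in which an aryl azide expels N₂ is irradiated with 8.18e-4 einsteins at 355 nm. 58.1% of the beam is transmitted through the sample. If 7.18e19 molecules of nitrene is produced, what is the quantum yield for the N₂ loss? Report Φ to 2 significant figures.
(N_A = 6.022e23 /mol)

Product: 7.18e19 / 6.022e23 = 1.192e-4 mol.
Fraction absorbed: 1 − 58.1/100 = 0.4190.
Photons absorbed: 0.4190 × 8.18e-4 = 3.427e-4 mol.
Φ = 1.192e-4 mol / 3.427e-4 mol photons = 0.35.

Φ = 0.35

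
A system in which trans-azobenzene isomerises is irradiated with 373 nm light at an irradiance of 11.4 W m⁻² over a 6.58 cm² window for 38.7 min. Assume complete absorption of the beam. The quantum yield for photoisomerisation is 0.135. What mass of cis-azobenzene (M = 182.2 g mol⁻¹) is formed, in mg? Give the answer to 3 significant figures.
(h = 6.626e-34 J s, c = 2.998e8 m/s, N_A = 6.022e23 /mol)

1.34 mg

Photon energy at 373 nm: hc/λ = (6.626e-34)(2.998e8)/(373e-9) = 5.326e-19 J.
Energy delivered: (11.4 W m⁻²)(6.58e-4 m²)(2322 s) = 17.42 J.
Photons incident: 17.42 / 5.326e-19 = 3.271e19, i.e. 3.271e19/6.022e23 = 5.432e-5 mol.
Product: Φ × n_abs = 0.135 × 5.432e-5 = 7.333e-6 mol.
Mass: 7.333e-6 × 182.2 = 0.001336 g = 1.34 mg.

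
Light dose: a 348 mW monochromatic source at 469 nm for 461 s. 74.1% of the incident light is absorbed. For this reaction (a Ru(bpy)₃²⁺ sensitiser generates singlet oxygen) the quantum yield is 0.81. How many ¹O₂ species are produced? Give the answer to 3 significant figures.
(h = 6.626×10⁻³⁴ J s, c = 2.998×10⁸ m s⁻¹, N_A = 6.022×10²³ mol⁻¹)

Photon energy at 469 nm: hc/λ = (6.626×10⁻³⁴)(2.998×10⁸)/(469×10⁻⁹) = 4.236×10⁻¹⁹ J.
Energy delivered: (348 mW)(461 s) = 160.4 J.
Photons incident: 160.4 / 4.236×10⁻¹⁹ = 3.787×10²⁰, i.e. 3.787×10²⁰/6.022×10²³ = 6.289×10⁻⁴ mol.
Photons absorbed: 0.741 × 6.289×10⁻⁴ = 4.660×10⁻⁴ mol.
Product: Φ × n_abs = 0.81 × 4.660×10⁻⁴ = 3.775×10⁻⁴ mol.
As a count: 3.775×10⁻⁴ × 6.022×10²³ = 2.27×10²⁰.

2.27×10²⁰ species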